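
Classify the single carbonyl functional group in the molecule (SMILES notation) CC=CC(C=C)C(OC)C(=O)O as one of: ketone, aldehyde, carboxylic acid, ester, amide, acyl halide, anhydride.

The carbonyl is in the COOH segment: –COOH: carbonyl C bonded to –OH and C → carboxylic acid (the –OH is not a separate alcohol).

carboxylic acid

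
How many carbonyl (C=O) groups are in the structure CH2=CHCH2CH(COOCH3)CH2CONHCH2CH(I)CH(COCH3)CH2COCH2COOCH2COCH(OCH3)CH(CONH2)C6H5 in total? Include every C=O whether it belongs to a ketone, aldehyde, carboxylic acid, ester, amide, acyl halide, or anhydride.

CH(COOCH3): ester, 1 C=O (running total 1).
CH2CONHCH2: amide, 1 C=O (running total 2).
CH(COCH3): ketone, 1 C=O (running total 3).
CO: ketone, 1 C=O (running total 4).
CH2COOCH2: ester, 1 C=O (running total 5).
CO: ketone, 1 C=O (running total 6).
CH(CONH2): amide, 1 C=O (running total 7).

7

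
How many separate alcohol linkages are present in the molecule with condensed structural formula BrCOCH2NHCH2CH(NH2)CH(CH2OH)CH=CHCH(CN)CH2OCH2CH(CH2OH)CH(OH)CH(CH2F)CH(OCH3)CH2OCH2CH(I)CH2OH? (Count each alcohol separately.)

4

Reading the structure from left to right:
  BrCO: –C(=O)Br: carbonyl C bonded to C and to a halogen → acyl halide (not alkyl halide).
  CH2NHCH2: C–N–C with sp³ carbons and no adjacent C=O → amine (secondary).
  CH(NH2): –NH2 on an sp³ carbon with no adjacent C=O → amine.
  CH(CH2OH): pendant –CH2OH on an sp³ backbone C → alcohol.
  CH=CH: C=C double bond → alkene.
  CH(CN): pendant –C≡N: nitrile.
  CH2OCH2: C–O–C with sp³ carbons on both sides and no adjacent C=O → ether.
  CH(CH2OH): pendant –CH2OH on an sp³ backbone C → alcohol.
  CH(OH): –OH on an sp³ carbon → alcohol (secondary).
  CH(CH2F): pendant –CH2X: halogen on sp³ carbon → alkyl halide.
  CH(OCH3): pendant –OCH3: C–O–C with sp³ C, no adjacent C=O → ether.
  CH2OCH2: C–O–C with sp³ carbons on both sides and no adjacent C=O → ether.
  CH(I): halogen on an sp³ carbon → alkyl halide.
  CH2OH: –OH on an sp³ carbon → alcohol.
Alcohol appears at: CH(CH2OH), CH(CH2OH), CH(OH), CH2OH → 4.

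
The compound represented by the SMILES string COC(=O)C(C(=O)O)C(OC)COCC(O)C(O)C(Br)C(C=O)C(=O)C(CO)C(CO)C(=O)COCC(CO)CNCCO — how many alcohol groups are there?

6

Reading the structure from left to right:
  CH3OOC: CH3O–C(=O)–: carbonyl C bonded to C and to –OCH3 → ester (not ketone + ether).
  CH(COOH): pendant –COOH: carbonyl C bonded to C and –OH → carboxylic acid.
  CH(OCH3): pendant –OCH3: C–O–C with sp³ C, no adjacent C=O → ether.
  CH2OCH2: C–O–C with sp³ carbons on both sides and no adjacent C=O → ether.
  CH(OH): –OH on an sp³ carbon → alcohol (secondary).
  CH(OH): –OH on an sp³ carbon → alcohol (secondary).
  CH(Br): halogen on an sp³ carbon → alkyl halide.
  CH(CHO): pendant –CHO: carbonyl C bonded to C and H → aldehyde.
  CO: –C(=O)– with carbon on both sides → ketone.
  CH(CH2OH): pendant –CH2OH on an sp³ backbone C → alcohol.
  CH(CH2OH): pendant –CH2OH on an sp³ backbone C → alcohol.
  CO: –C(=O)– with carbon on both sides → ketone.
  CH2OCH2: C–O–C with sp³ carbons on both sides and no adjacent C=O → ether.
  CH(CH2OH): pendant –CH2OH on an sp³ backbone C → alcohol.
  CH2NHCH2: C–N–C with sp³ carbons and no adjacent C=O → amine (secondary).
  CH2OH: –OH on an sp³ carbon → alcohol.
Alcohol appears at: CH(OH), CH(OH), CH(CH2OH), CH(CH2OH), CH(CH2OH), CH2OH → 6.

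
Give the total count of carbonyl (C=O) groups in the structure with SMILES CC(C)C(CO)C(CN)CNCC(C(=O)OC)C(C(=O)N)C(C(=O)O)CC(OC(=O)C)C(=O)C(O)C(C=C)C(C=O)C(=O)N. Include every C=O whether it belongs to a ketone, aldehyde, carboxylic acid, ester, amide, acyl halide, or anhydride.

7

CH(COOCH3): ester, 1 C=O (running total 1).
CH(CONH2): amide, 1 C=O (running total 2).
CH(COOH): carboxylic acid, 1 C=O (running total 3).
CH(OCOCH3): ester, 1 C=O (running total 4).
CO: ketone, 1 C=O (running total 5).
CH(CHO): aldehyde, 1 C=O (running total 6).
CONH2: amide, 1 C=O (running total 7).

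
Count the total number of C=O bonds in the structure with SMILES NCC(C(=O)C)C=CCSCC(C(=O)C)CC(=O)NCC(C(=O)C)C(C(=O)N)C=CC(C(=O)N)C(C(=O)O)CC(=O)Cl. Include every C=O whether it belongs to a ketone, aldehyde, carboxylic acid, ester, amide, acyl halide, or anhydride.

CH(COCH3): ketone, 1 C=O (running total 1).
CH(COCH3): ketone, 1 C=O (running total 2).
CH2CONHCH2: amide, 1 C=O (running total 3).
CH(COCH3): ketone, 1 C=O (running total 4).
CH(CONH2): amide, 1 C=O (running total 5).
CH(CONH2): amide, 1 C=O (running total 6).
CH(COOH): carboxylic acid, 1 C=O (running total 7).
COCl: acyl halide, 1 C=O (running total 8).

8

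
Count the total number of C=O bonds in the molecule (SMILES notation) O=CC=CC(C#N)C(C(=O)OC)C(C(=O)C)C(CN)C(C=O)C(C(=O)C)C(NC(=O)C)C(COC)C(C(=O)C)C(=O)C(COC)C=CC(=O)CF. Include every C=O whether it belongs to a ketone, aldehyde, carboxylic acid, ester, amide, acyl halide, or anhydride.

OHC: aldehyde, 1 C=O (running total 1).
CH(COOCH3): ester, 1 C=O (running total 2).
CH(COCH3): ketone, 1 C=O (running total 3).
CH(CHO): aldehyde, 1 C=O (running total 4).
CH(COCH3): ketone, 1 C=O (running total 5).
CH(NHCOCH3): amide, 1 C=O (running total 6).
CH(COCH3): ketone, 1 C=O (running total 7).
CO: ketone, 1 C=O (running total 8).
CO: ketone, 1 C=O (running total 9).

9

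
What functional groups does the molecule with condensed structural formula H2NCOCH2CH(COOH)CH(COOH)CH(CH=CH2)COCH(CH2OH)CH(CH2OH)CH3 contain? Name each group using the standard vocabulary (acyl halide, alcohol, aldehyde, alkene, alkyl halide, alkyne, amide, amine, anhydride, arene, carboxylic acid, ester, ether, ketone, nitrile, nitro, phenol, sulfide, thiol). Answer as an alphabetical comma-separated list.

alcohol, alkene, amide, carboxylic acid, ketone

Taking each segment in turn:
  H2NCO: –C(=O)NH2: carbonyl C bonded to C and to N → amide (the N is not a separate amine).
  CH(COOH): pendant –COOH: carbonyl C bonded to C and –OH → carboxylic acid.
  CH(COOH): pendant –COOH: carbonyl C bonded to C and –OH → carboxylic acid.
  CH(CH=CH2): pendant –CH=CH2: C=C double bond → alkene.
  CO: –C(=O)– with carbon on both sides → ketone.
  CH(CH2OH): pendant –CH2OH on an sp³ backbone C → alcohol.
  CH(CH2OH): pendant –CH2OH on an sp³ backbone C → alcohol.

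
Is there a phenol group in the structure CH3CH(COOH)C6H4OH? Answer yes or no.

yes

pendant –COOH: carbonyl C bonded to C and –OH → carboxylic acid.
–OH attached directly to an aromatic ring → phenol (not alcohol); the ring itself is an arene.
The C6H4OH segment supplies the phenol: –OH attached directly to an aromatic ring → phenol (not alcohol); the ring itself is an arene.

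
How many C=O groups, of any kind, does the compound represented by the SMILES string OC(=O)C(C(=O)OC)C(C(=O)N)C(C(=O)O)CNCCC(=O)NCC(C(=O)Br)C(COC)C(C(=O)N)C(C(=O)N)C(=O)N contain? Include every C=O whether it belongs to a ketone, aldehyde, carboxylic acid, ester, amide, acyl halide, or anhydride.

9

HOOC: carboxylic acid, 1 C=O (running total 1).
CH(COOCH3): ester, 1 C=O (running total 2).
CH(CONH2): amide, 1 C=O (running total 3).
CH(COOH): carboxylic acid, 1 C=O (running total 4).
CH2CONHCH2: amide, 1 C=O (running total 5).
CH(COBr): acyl halide, 1 C=O (running total 6).
CH(CONH2): amide, 1 C=O (running total 7).
CH(CONH2): amide, 1 C=O (running total 8).
CONH2: amide, 1 C=O (running total 9).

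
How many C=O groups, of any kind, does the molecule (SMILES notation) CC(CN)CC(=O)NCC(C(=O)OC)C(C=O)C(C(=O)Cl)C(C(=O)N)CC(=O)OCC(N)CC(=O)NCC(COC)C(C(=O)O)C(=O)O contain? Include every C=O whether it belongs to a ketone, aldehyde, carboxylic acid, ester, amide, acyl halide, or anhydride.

CH2CONHCH2: amide, 1 C=O (running total 1).
CH(COOCH3): ester, 1 C=O (running total 2).
CH(CHO): aldehyde, 1 C=O (running total 3).
CH(COCl): acyl halide, 1 C=O (running total 4).
CH(CONH2): amide, 1 C=O (running total 5).
CH2COOCH2: ester, 1 C=O (running total 6).
CH2CONHCH2: amide, 1 C=O (running total 7).
CH(COOH): carboxylic acid, 1 C=O (running total 8).
COOH: carboxylic acid, 1 C=O (running total 9).

9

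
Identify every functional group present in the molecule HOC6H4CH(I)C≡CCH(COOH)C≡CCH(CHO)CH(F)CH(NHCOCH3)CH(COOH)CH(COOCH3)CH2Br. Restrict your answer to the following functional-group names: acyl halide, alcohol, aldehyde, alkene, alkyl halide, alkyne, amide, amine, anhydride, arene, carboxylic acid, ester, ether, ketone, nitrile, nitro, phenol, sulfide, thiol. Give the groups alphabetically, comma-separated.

aldehyde, alkyl halide, alkyne, amide, arene, carboxylic acid, ester, phenol

–OH attached directly to an aromatic ring → phenol (not alcohol); the ring itself is an arene.
halogen on an sp³ carbon → alkyl halide.
C≡C triple bond → alkyne.
pendant –COOH: carbonyl C bonded to C and –OH → carboxylic acid.
C≡C triple bond → alkyne.
pendant –CHO: carbonyl C bonded to C and H → aldehyde.
halogen on an sp³ carbon → alkyl halide.
pendant –NHC(=O)CH3: N bonded to a carbonyl → amide (not amine).
pendant –COOH: carbonyl C bonded to C and –OH → carboxylic acid.
pendant –COOCH3: carbonyl C bonded to C and –OCH3 → ester.
halogen on an sp³ carbon → alkyl halide.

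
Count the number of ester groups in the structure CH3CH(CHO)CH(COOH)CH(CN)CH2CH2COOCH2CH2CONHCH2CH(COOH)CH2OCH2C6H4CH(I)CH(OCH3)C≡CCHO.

Working along the chain:
  CH(CHO): pendant –CHO: carbonyl C bonded to C and H → aldehyde.
  CH(COOH): pendant –COOH: carbonyl C bonded to C and –OH → carboxylic acid.
  CH(CN): pendant –C≡N: nitrile.
  CH2COOCH2: –C(=O)–O–C with C on the carbonyl side → ester.
  CH2CONHCH2: –C(=O)–N– linkage → amide (the N is not an amine).
  CH(COOH): pendant –COOH: carbonyl C bonded to C and –OH → carboxylic acid.
  CH2OCH2: C–O–C with sp³ carbons on both sides and no adjacent C=O → ether.
  C6H4: para-disubstituted benzene ring → arene.
  CH(I): halogen on an sp³ carbon → alkyl halide.
  CH(OCH3): pendant –OCH3: C–O–C with sp³ C, no adjacent C=O → ether.
  C≡C: C≡C triple bond → alkyne.
  CHO: terminal –CHO: carbonyl C bonded to H and C → aldehyde.
Ester appears at: CH2COOCH2 → 1.

1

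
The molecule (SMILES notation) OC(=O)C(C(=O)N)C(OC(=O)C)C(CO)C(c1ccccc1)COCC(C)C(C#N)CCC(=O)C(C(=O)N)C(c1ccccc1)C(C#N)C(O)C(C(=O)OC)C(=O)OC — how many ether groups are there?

1

Working along the chain:
  HOOC: –COOH: carbonyl C bonded to –OH and C → carboxylic acid (the –OH is not a separate alcohol).
  CH(CONH2): pendant –CONH2: carbonyl C bonded to C and N → amide.
  CH(OCOCH3): pendant –OC(=O)CH3: an acyloxy group → ester.
  CH(CH2OH): pendant –CH2OH on an sp³ backbone C → alcohol.
  CH(C6H5): pendant –C6H5: benzene ring → arene.
  CH2OCH2: C–O–C with sp³ carbons on both sides and no adjacent C=O → ether.
  CH(CN): pendant –C≡N: nitrile.
  CO: –C(=O)– with carbon on both sides → ketone.
  CH(CONH2): pendant –CONH2: carbonyl C bonded to C and N → amide.
  CH(C6H5): pendant –C6H5: benzene ring → arene.
  CH(CN): pendant –C≡N: nitrile.
  CH(OH): –OH on an sp³ carbon → alcohol (secondary).
  CH(COOCH3): pendant –COOCH3: carbonyl C bonded to C and –OCH3 → ester.
  COOCH3: –C(=O)OCH3: carbonyl C bonded to C and to –OCH3 → ester (not ketone + ether).
Ether appears at: CH2OCH2 → 1.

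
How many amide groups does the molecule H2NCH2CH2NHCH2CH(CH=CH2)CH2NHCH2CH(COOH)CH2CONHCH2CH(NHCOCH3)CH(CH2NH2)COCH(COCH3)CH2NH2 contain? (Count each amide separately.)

2

Taking each segment in turn:
  H2NCH2: –NH2 on an sp³ carbon with no adjacent C=O → amine.
  CH2NHCH2: C–N–C with sp³ carbons and no adjacent C=O → amine (secondary).
  CH(CH=CH2): pendant –CH=CH2: C=C double bond → alkene.
  CH2NHCH2: C–N–C with sp³ carbons and no adjacent C=O → amine (secondary).
  CH(COOH): pendant –COOH: carbonyl C bonded to C and –OH → carboxylic acid.
  CH2CONHCH2: –C(=O)–N– linkage → amide (the N is not an amine).
  CH(NHCOCH3): pendant –NHC(=O)CH3: N bonded to a carbonyl → amide (not amine).
  CH(CH2NH2): pendant –CH2NH2: N on sp³ C, no adjacent C=O → amine.
  CO: –C(=O)– with carbon on both sides → ketone.
  CH(COCH3): pendant –COCH3: carbonyl C bonded to two carbons → ketone.
  CH2NH2: –NH2 on an sp³ carbon with no adjacent C=O → amine.
Amide appears at: CH2CONHCH2, CH(NHCOCH3) → 2.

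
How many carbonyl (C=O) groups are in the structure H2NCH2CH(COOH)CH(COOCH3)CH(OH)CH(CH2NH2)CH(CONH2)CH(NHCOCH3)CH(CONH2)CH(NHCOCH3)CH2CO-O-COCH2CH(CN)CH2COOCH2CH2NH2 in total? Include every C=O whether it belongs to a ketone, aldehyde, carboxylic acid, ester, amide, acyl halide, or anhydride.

9

CH(COOH): carboxylic acid, 1 C=O (running total 1).
CH(COOCH3): ester, 1 C=O (running total 2).
CH(CONH2): amide, 1 C=O (running total 3).
CH(NHCOCH3): amide, 1 C=O (running total 4).
CH(CONH2): amide, 1 C=O (running total 5).
CH(NHCOCH3): amide, 1 C=O (running total 6).
CH2CO-O-COCH2: anhydride, 2 C=O (running total 8).
CH2COOCH2: ester, 1 C=O (running total 9).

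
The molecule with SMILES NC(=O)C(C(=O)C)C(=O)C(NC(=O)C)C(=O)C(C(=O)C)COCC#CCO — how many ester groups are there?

Taking each segment in turn:
  H2NCO: –C(=O)NH2: carbonyl C bonded to C and to N → amide (the N is not a separate amine).
  CH(COCH3): pendant –COCH3: carbonyl C bonded to two carbons → ketone.
  CO: –C(=O)– with carbon on both sides → ketone.
  CH(NHCOCH3): pendant –NHC(=O)CH3: N bonded to a carbonyl → amide (not amine).
  CO: –C(=O)– with carbon on both sides → ketone.
  CH(COCH3): pendant –COCH3: carbonyl C bonded to two carbons → ketone.
  CH2OCH2: C–O–C with sp³ carbons on both sides and no adjacent C=O → ether.
  C≡C: C≡C triple bond → alkyne.
  CH2OH: –OH on an sp³ carbon → alcohol.
No segment is a ester: CH(COCH3) is ketone, not ester; CO is ketone, not ester; CO is ketone, not ester. → 0.

0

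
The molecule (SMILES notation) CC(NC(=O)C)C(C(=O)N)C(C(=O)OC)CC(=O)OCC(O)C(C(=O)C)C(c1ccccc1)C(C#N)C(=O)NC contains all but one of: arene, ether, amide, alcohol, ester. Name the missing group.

alcohol: present (CH(OH) — –OH on an sp³ carbon → alcohol (secondary)).
amide: present (CH(NHCOCH3) — pendant –NHC(=O)CH3: N bonded to a carbonyl → amide (not amine)).
ester: present (CH(COOCH3) — pendant –COOCH3: carbonyl C bonded to C and –OCH3 → ester).
arene: present (CH(C6H5) — pendant –C6H5: benzene ring → arene).
ether: absent. In each of CH(COOCH3) and CH2COOCH2, the C–O–C oxygen is adjacent to a C=O, so it belongs to an ester, not an ether.

ether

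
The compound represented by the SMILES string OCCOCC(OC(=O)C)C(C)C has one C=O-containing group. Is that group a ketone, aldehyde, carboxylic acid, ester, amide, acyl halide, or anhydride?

ester

The carbonyl is in the CH(OCOCH3) segment: pendant –OC(=O)CH3: an acyloxy group → ester.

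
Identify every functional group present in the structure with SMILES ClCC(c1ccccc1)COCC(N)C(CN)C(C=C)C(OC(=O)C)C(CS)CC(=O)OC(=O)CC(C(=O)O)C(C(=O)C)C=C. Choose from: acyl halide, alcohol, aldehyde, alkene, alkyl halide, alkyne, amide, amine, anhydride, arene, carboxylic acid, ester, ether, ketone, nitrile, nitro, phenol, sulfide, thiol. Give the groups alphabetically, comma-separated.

Working along the chain:
  ClCH2: halogen on an sp³ carbon → alkyl halide.
  CH(C6H5): pendant –C6H5: benzene ring → arene.
  CH2OCH2: C–O–C with sp³ carbons on both sides and no adjacent C=O → ether.
  CH(NH2): –NH2 on an sp³ carbon with no adjacent C=O → amine.
  CH(CH2NH2): pendant –CH2NH2: N on sp³ C, no adjacent C=O → amine.
  CH(CH=CH2): pendant –CH=CH2: C=C double bond → alkene.
  CH(OCOCH3): pendant –OC(=O)CH3: an acyloxy group → ester.
  CH(CH2SH): pendant –CH2SH → thiol.
  CH2CO-O-COCH2: two acyl groups sharing one oxygen, –C(=O)–O–C(=O)– → anhydride.
  CH(COOH): pendant –COOH: carbonyl C bonded to C and –OH → carboxylic acid.
  CH(COCH3): pendant –COCH3: carbonyl C bonded to two carbons → ketone.
  CH=CH2: C=C double bond → alkene.

alkene, alkyl halide, amine, anhydride, arene, carboxylic acid, ester, ether, ketone, thiol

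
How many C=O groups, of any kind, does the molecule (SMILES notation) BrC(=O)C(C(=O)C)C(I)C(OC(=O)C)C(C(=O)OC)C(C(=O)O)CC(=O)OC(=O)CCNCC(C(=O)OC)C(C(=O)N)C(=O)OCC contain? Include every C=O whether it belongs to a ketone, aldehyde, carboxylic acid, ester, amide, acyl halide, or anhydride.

BrCO: acyl halide, 1 C=O (running total 1).
CH(COCH3): ketone, 1 C=O (running total 2).
CH(OCOCH3): ester, 1 C=O (running total 3).
CH(COOCH3): ester, 1 C=O (running total 4).
CH(COOH): carboxylic acid, 1 C=O (running total 5).
CH2CO-O-COCH2: anhydride, 2 C=O (running total 7).
CH(COOCH3): ester, 1 C=O (running total 8).
CH(CONH2): amide, 1 C=O (running total 9).
COOCH2CH3: ester, 1 C=O (running total 10).

10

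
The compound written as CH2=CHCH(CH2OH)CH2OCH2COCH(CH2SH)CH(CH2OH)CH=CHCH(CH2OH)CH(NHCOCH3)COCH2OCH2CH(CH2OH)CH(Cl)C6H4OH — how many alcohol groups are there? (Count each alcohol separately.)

4

C=C double bond → alkene.
pendant –CH2OH on an sp³ backbone C → alcohol.
C–O–C with sp³ carbons on both sides and no adjacent C=O → ether.
–C(=O)– with carbon on both sides → ketone.
pendant –CH2SH → thiol.
pendant –CH2OH on an sp³ backbone C → alcohol.
C=C double bond → alkene.
pendant –CH2OH on an sp³ backbone C → alcohol.
pendant –NHC(=O)CH3: N bonded to a carbonyl → amide (not amine).
–C(=O)– with carbon on both sides → ketone.
C–O–C with sp³ carbons on both sides and no adjacent C=O → ether.
pendant –CH2OH on an sp³ backbone C → alcohol.
halogen on an sp³ carbon → alkyl halide.
–OH attached directly to an aromatic ring → phenol (not alcohol); the ring itself is an arene.
Alcohol appears at: CH(CH2OH), CH(CH2OH), CH(CH2OH), CH(CH2OH) → 4.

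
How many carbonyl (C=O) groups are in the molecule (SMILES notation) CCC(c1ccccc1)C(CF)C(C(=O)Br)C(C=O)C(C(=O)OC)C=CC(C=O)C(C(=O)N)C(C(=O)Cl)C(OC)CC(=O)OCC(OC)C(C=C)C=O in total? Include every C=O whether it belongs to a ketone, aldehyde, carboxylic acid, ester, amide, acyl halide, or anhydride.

8

CH(COBr): acyl halide, 1 C=O (running total 1).
CH(CHO): aldehyde, 1 C=O (running total 2).
CH(COOCH3): ester, 1 C=O (running total 3).
CH(CHO): aldehyde, 1 C=O (running total 4).
CH(CONH2): amide, 1 C=O (running total 5).
CH(COCl): acyl halide, 1 C=O (running total 6).
CH2COOCH2: ester, 1 C=O (running total 7).
CHO: aldehyde, 1 C=O (running total 8).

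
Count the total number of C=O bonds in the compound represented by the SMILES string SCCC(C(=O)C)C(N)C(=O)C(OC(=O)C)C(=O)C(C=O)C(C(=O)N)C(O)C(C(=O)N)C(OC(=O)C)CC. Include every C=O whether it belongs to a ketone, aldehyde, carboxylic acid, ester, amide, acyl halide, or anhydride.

CH(COCH3): ketone, 1 C=O (running total 1).
CO: ketone, 1 C=O (running total 2).
CH(OCOCH3): ester, 1 C=O (running total 3).
CO: ketone, 1 C=O (running total 4).
CH(CHO): aldehyde, 1 C=O (running total 5).
CH(CONH2): amide, 1 C=O (running total 6).
CH(CONH2): amide, 1 C=O (running total 7).
CH(OCOCH3): ester, 1 C=O (running total 8).

8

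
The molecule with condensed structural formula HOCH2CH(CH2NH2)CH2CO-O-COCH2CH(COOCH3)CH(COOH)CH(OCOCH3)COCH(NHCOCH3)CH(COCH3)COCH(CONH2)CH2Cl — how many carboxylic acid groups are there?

1

HO– on an sp³ carbon → alcohol.
pendant –CH2NH2: N on sp³ C, no adjacent C=O → amine.
two acyl groups sharing one oxygen, –C(=O)–O–C(=O)– → anhydride.
pendant –COOCH3: carbonyl C bonded to C and –OCH3 → ester.
pendant –COOH: carbonyl C bonded to C and –OH → carboxylic acid.
pendant –OC(=O)CH3: an acyloxy group → ester.
–C(=O)– with carbon on both sides → ketone.
pendant –NHC(=O)CH3: N bonded to a carbonyl → amide (not amine).
pendant –COCH3: carbonyl C bonded to two carbons → ketone.
–C(=O)– with carbon on both sides → ketone.
pendant –CONH2: carbonyl C bonded to C and N → amide.
halogen on an sp³ carbon → alkyl halide.
Carboxylic acid appears at: CH(COOH) → 1.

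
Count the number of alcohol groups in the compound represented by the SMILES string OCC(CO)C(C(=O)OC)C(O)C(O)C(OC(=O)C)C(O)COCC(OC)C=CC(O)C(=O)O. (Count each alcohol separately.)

6

Taking each segment in turn:
  HOCH2: HO– on an sp³ carbon → alcohol.
  CH(CH2OH): pendant –CH2OH on an sp³ backbone C → alcohol.
  CH(COOCH3): pendant –COOCH3: carbonyl C bonded to C and –OCH3 → ester.
  CH(OH): –OH on an sp³ carbon → alcohol (secondary).
  CH(OH): –OH on an sp³ carbon → alcohol (secondary).
  CH(OCOCH3): pendant –OC(=O)CH3: an acyloxy group → ester.
  CH(OH): –OH on an sp³ carbon → alcohol (secondary).
  CH2OCH2: C–O–C with sp³ carbons on both sides and no adjacent C=O → ether.
  CH(OCH3): pendant –OCH3: C–O–C with sp³ C, no adjacent C=O → ether.
  CH=CH: C=C double bond → alkene.
  CH(OH): –OH on an sp³ carbon → alcohol (secondary).
  COOH: –COOH: carbonyl C bonded to –OH and C → carboxylic acid (the –OH is not a separate alcohol).
Alcohol appears at: HOCH2, CH(CH2OH), CH(OH), CH(OH), CH(OH), CH(OH) → 6.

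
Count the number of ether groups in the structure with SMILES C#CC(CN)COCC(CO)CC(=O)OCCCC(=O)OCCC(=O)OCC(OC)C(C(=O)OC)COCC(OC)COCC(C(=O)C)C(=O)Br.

C≡C triple bond → alkyne.
pendant –CH2NH2: N on sp³ C, no adjacent C=O → amine.
C–O–C with sp³ carbons on both sides and no adjacent C=O → ether.
pendant –CH2OH on an sp³ backbone C → alcohol.
–C(=O)–O–C with C on the carbonyl side → ester.
–C(=O)–O–C with C on the carbonyl side → ester.
–C(=O)–O–C with C on the carbonyl side → ester.
pendant –OCH3: C–O–C with sp³ C, no adjacent C=O → ether.
pendant –COOCH3: carbonyl C bonded to C and –OCH3 → ester.
C–O–C with sp³ carbons on both sides and no adjacent C=O → ether.
pendant –OCH3: C–O–C with sp³ C, no adjacent C=O → ether.
C–O–C with sp³ carbons on both sides and no adjacent C=O → ether.
pendant –COCH3: carbonyl C bonded to two carbons → ketone.
–C(=O)Br: carbonyl C bonded to C and to a halogen → acyl halide (not alkyl halide).
Ether appears at: CH2OCH2, CH(OCH3), CH2OCH2, CH(OCH3), CH2OCH2 → 5.

5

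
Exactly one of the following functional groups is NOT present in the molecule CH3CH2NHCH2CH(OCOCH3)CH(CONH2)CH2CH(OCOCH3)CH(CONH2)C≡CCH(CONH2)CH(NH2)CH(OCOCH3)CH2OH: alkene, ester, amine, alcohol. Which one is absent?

alcohol: present (CH2OH — –OH on an sp³ carbon → alcohol).
amine: present (CH2NHCH2 — C–N–C with sp³ carbons and no adjacent C=O → amine (secondary)).
ester: present (CH(OCOCH3) — pendant –OC(=O)CH3: an acyloxy group → ester).
alkene: no segment matches this pattern.

alkene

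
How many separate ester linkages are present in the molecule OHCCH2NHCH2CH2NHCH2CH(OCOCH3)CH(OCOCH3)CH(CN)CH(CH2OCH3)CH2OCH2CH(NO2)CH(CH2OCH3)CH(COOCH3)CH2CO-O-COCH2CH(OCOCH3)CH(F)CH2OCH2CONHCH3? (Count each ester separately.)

4

Reading the structure from left to right:
  OHC: terminal –CHO: carbonyl C bonded to H and C → aldehyde.
  CH2NHCH2: C–N–C with sp³ carbons and no adjacent C=O → amine (secondary).
  CH2NHCH2: C–N–C with sp³ carbons and no adjacent C=O → amine (secondary).
  CH(OCOCH3): pendant –OC(=O)CH3: an acyloxy group → ester.
  CH(OCOCH3): pendant –OC(=O)CH3: an acyloxy group → ester.
  CH(CN): pendant –C≡N: nitrile.
  CH(CH2OCH3): pendant –CH2OCH3: C–O–C linkage → ether.
  CH2OCH2: C–O–C with sp³ carbons on both sides and no adjacent C=O → ether.
  CH(NO2): –NO2 on an sp³ carbon → nitro (the N=O is not a carbonyl).
  CH(CH2OCH3): pendant –CH2OCH3: C–O–C linkage → ether.
  CH(COOCH3): pendant –COOCH3: carbonyl C bonded to C and –OCH3 → ester.
  CH2CO-O-COCH2: two acyl groups sharing one oxygen, –C(=O)–O–C(=O)– → anhydride.
  CH(OCOCH3): pendant –OC(=O)CH3: an acyloxy group → ester.
  CH(F): halogen on an sp³ carbon → alkyl halide.
  CH2OCH2: C–O–C with sp³ carbons on both sides and no adjacent C=O → ether.
  CONHCH3: –C(=O)NHCH3: carbonyl C bonded to C and to N → amide (the N is not an amine).
Ester appears at: CH(OCOCH3), CH(OCOCH3), CH(COOCH3), CH(OCOCH3) → 4.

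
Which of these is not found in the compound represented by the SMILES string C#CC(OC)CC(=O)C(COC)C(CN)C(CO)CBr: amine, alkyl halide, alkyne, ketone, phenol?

ketone: present (CO — –C(=O)– with carbon on both sides → ketone).
alkyl halide: present (CH2Br — halogen on an sp³ carbon → alkyl halide).
alkyne: present (HC≡C — C≡C triple bond → alkyne).
amine: present (CH(CH2NH2) — pendant –CH2NH2: N on sp³ C, no adjacent C=O → amine).
phenol: absent. In CH(CH2OH), the –OH is on an sp³ carbon, not on an aromatic ring, so it is an alcohol.

phenol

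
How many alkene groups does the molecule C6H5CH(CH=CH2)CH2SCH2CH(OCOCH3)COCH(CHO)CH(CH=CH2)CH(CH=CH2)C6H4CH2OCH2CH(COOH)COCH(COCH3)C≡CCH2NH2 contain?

3

Reading the structure from left to right:
  C6H5: C6H5– phenyl ring → arene.
  CH(CH=CH2): pendant –CH=CH2: C=C double bond → alkene.
  CH2SCH2: C–S–C linkage → sulfide (thioether).
  CH(OCOCH3): pendant –OC(=O)CH3: an acyloxy group → ester.
  CO: –C(=O)– with carbon on both sides → ketone.
  CH(CHO): pendant –CHO: carbonyl C bonded to C and H → aldehyde.
  CH(CH=CH2): pendant –CH=CH2: C=C double bond → alkene.
  CH(CH=CH2): pendant –CH=CH2: C=C double bond → alkene.
  C6H4: para-disubstituted benzene ring → arene.
  CH2OCH2: C–O–C with sp³ carbons on both sides and no adjacent C=O → ether.
  CH(COOH): pendant –COOH: carbonyl C bonded to C and –OH → carboxylic acid.
  CO: –C(=O)– with carbon on both sides → ketone.
  CH(COCH3): pendant –COCH3: carbonyl C bonded to two carbons → ketone.
  C≡C: C≡C triple bond → alkyne.
  CH2NH2: –NH2 on an sp³ carbon with no adjacent C=O → amine.
Alkene appears at: CH(CH=CH2), CH(CH=CH2), CH(CH=CH2) → 3.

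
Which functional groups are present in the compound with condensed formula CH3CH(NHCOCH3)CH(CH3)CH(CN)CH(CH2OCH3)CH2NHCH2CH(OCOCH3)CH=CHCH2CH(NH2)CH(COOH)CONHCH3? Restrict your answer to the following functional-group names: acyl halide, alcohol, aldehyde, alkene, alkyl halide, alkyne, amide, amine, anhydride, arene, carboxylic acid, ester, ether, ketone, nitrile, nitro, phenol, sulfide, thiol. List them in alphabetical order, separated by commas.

pendant –NHC(=O)CH3: N bonded to a carbonyl → amide (not amine).
pendant –C≡N: nitrile.
pendant –CH2OCH3: C–O–C linkage → ether.
C–N–C with sp³ carbons and no adjacent C=O → amine (secondary).
pendant –OC(=O)CH3: an acyloxy group → ester.
C=C double bond → alkene.
–NH2 on an sp³ carbon with no adjacent C=O → amine.
pendant –COOH: carbonyl C bonded to C and –OH → carboxylic acid.
–C(=O)NHCH3: carbonyl C bonded to C and to N → amide (the N is not an amine).

alkene, amide, amine, carboxylic acid, ester, ether, nitrile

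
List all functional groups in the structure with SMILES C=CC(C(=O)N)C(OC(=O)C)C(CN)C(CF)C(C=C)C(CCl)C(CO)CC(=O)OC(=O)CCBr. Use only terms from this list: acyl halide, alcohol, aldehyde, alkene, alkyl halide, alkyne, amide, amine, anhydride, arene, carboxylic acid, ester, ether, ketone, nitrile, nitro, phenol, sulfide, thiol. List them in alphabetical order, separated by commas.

alcohol, alkene, alkyl halide, amide, amine, anhydride, ester

C=C double bond → alkene.
pendant –CONH2: carbonyl C bonded to C and N → amide.
pendant –OC(=O)CH3: an acyloxy group → ester.
pendant –CH2NH2: N on sp³ C, no adjacent C=O → amine.
pendant –CH2X: halogen on sp³ carbon → alkyl halide.
pendant –CH=CH2: C=C double bond → alkene.
pendant –CH2X: halogen on sp³ carbon → alkyl halide.
pendant –CH2OH on an sp³ backbone C → alcohol.
two acyl groups sharing one oxygen, –C(=O)–O–C(=O)– → anhydride.
halogen on an sp³ carbon → alkyl halide.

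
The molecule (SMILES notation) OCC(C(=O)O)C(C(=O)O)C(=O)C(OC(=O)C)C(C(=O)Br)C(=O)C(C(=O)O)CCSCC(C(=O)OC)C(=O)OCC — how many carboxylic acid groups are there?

Taking each segment in turn:
  HOCH2: HO– on an sp³ carbon → alcohol.
  CH(COOH): pendant –COOH: carbonyl C bonded to C and –OH → carboxylic acid.
  CH(COOH): pendant –COOH: carbonyl C bonded to C and –OH → carboxylic acid.
  CO: –C(=O)– with carbon on both sides → ketone.
  CH(OCOCH3): pendant –OC(=O)CH3: an acyloxy group → ester.
  CH(COBr): pendant –C(=O)X: carbonyl C bonded to C and halogen → acyl halide.
  CO: –C(=O)– with carbon on both sides → ketone.
  CH(COOH): pendant –COOH: carbonyl C bonded to C and –OH → carboxylic acid.
  CH2SCH2: C–S–C linkage → sulfide (thioether).
  CH(COOCH3): pendant –COOCH3: carbonyl C bonded to C and –OCH3 → ester.
  COOCH2CH3: –C(=O)OCH2CH3: carbonyl C bonded to C and to –OEt → ester.
Carboxylic acid appears at: CH(COOH), CH(COOH), CH(COOH) → 3.

3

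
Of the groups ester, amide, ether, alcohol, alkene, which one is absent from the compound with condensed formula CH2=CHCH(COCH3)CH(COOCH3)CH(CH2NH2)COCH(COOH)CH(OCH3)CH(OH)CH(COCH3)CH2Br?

alkene: present (CH2=CH — C=C double bond → alkene).
alcohol: present (CH(OH) — –OH on an sp³ carbon → alcohol (secondary)).
ester: present (CH(COOCH3) — pendant –COOCH3: carbonyl C bonded to C and –OCH3 → ester).
ether: present (CH(OCH3) — pendant –OCH3: C–O–C with sp³ C, no adjacent C=O → ether).
amide: no segment matches this pattern.

amide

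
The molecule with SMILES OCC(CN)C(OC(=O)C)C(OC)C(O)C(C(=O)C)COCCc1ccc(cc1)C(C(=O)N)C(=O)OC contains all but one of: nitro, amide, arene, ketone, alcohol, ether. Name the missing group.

ketone: present (CH(COCH3) — pendant –COCH3: carbonyl C bonded to two carbons → ketone).
ether: present (CH(OCH3) — pendant –OCH3: C–O–C with sp³ C, no adjacent C=O → ether).
arene: present (C6H4 — para-disubstituted benzene ring → arene).
alcohol: present (HOCH2 — HO– on an sp³ carbon → alcohol).
amide: present (CH(CONH2) — pendant –CONH2: carbonyl C bonded to C and N → amide).
nitro: no segment matches this pattern.

nitro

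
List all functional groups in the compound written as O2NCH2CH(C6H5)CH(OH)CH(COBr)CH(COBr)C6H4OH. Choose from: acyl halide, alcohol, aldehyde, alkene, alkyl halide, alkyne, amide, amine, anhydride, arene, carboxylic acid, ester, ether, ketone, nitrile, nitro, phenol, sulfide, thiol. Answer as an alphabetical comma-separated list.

–NO2 on carbon → nitro group.
pendant –C6H5: benzene ring → arene.
–OH on an sp³ carbon → alcohol (secondary).
pendant –C(=O)X: carbonyl C bonded to C and halogen → acyl halide.
pendant –C(=O)X: carbonyl C bonded to C and halogen → acyl halide.
–OH attached directly to an aromatic ring → phenol (not alcohol); the ring itself is an arene.

acyl halide, alcohol, arene, nitro, phenol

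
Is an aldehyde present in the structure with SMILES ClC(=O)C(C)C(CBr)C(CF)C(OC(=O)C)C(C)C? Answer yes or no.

–C(=O)Cl: carbonyl C bonded to C and to a halogen → acyl halide (not alkyl halide).
pendant –CH2X: halogen on sp³ carbon → alkyl halide.
pendant –CH2X: halogen on sp³ carbon → alkyl halide.
pendant –OC(=O)CH3: an acyloxy group → ester.
The groups actually present are: acyl halide, alkyl halide, ester.

no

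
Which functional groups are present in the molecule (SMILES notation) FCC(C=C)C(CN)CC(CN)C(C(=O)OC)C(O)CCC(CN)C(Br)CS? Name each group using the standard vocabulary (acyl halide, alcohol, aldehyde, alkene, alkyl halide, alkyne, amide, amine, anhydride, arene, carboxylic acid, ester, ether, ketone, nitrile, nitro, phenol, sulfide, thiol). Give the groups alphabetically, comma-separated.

halogen on an sp³ carbon → alkyl halide.
pendant –CH=CH2: C=C double bond → alkene.
pendant –CH2NH2: N on sp³ C, no adjacent C=O → amine.
pendant –CH2NH2: N on sp³ C, no adjacent C=O → amine.
pendant –COOCH3: carbonyl C bonded to C and –OCH3 → ester.
–OH on an sp³ carbon → alcohol (secondary).
pendant –CH2NH2: N on sp³ C, no adjacent C=O → amine.
halogen on an sp³ carbon → alkyl halide.
–SH on an sp³ carbon → thiol.

alcohol, alkene, alkyl halide, amine, ester, thiol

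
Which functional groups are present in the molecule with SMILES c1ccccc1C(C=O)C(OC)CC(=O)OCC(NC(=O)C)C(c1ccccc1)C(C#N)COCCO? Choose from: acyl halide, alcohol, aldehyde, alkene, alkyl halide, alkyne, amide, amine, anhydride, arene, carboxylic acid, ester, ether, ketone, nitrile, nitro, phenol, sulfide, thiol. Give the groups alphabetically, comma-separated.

C6H5– phenyl ring → arene.
pendant –CHO: carbonyl C bonded to C and H → aldehyde.
pendant –OCH3: C–O–C with sp³ C, no adjacent C=O → ether.
–C(=O)–O–C with C on the carbonyl side → ester.
pendant –NHC(=O)CH3: N bonded to a carbonyl → amide (not amine).
pendant –C6H5: benzene ring → arene.
pendant –C≡N: nitrile.
C–O–C with sp³ carbons on both sides and no adjacent C=O → ether.
–OH on an sp³ carbon → alcohol.

alcohol, aldehyde, amide, arene, ester, ether, nitrile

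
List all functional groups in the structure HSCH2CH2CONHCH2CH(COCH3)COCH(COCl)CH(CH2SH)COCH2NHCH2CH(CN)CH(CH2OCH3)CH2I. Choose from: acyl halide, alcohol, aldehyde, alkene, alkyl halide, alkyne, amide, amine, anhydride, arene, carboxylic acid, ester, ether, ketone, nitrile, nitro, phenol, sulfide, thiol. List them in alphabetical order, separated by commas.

Working along the chain:
  HSCH2: –SH on an sp³ carbon → thiol.
  CH2CONHCH2: –C(=O)–N– linkage → amide (the N is not an amine).
  CH(COCH3): pendant –COCH3: carbonyl C bonded to two carbons → ketone.
  CO: –C(=O)– with carbon on both sides → ketone.
  CH(COCl): pendant –C(=O)X: carbonyl C bonded to C and halogen → acyl halide.
  CH(CH2SH): pendant –CH2SH → thiol.
  CO: –C(=O)– with carbon on both sides → ketone.
  CH2NHCH2: C–N–C with sp³ carbons and no adjacent C=O → amine (secondary).
  CH(CN): pendant –C≡N: nitrile.
  CH(CH2OCH3): pendant –CH2OCH3: C–O–C linkage → ether.
  CH2I: halogen on an sp³ carbon → alkyl halide.

acyl halide, alkyl halide, amide, amine, ether, ketone, nitrile, thiol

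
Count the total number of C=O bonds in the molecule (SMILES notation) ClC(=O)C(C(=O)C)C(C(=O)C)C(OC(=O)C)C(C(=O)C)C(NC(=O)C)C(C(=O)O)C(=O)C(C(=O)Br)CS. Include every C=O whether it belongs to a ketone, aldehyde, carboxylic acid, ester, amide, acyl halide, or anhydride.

ClCO: acyl halide, 1 C=O (running total 1).
CH(COCH3): ketone, 1 C=O (running total 2).
CH(COCH3): ketone, 1 C=O (running total 3).
CH(OCOCH3): ester, 1 C=O (running total 4).
CH(COCH3): ketone, 1 C=O (running total 5).
CH(NHCOCH3): amide, 1 C=O (running total 6).
CH(COOH): carboxylic acid, 1 C=O (running total 7).
CO: ketone, 1 C=O (running total 8).
CH(COBr): acyl halide, 1 C=O (running total 9).

9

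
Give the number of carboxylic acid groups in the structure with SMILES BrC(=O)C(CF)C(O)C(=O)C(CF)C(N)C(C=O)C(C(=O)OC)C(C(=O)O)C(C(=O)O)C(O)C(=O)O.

3

–C(=O)Br: carbonyl C bonded to C and to a halogen → acyl halide (not alkyl halide).
pendant –CH2X: halogen on sp³ carbon → alkyl halide.
–OH on an sp³ carbon → alcohol (secondary).
–C(=O)– with carbon on both sides → ketone.
pendant –CH2X: halogen on sp³ carbon → alkyl halide.
–NH2 on an sp³ carbon with no adjacent C=O → amine.
pendant –CHO: carbonyl C bonded to C and H → aldehyde.
pendant –COOCH3: carbonyl C bonded to C and –OCH3 → ester.
pendant –COOH: carbonyl C bonded to C and –OH → carboxylic acid.
pendant –COOH: carbonyl C bonded to C and –OH → carboxylic acid.
–OH on an sp³ carbon → alcohol (secondary).
–COOH: carbonyl C bonded to –OH and C → carboxylic acid (the –OH is not a separate alcohol).
Carboxylic acid appears at: CH(COOH), CH(COOH), COOH → 3.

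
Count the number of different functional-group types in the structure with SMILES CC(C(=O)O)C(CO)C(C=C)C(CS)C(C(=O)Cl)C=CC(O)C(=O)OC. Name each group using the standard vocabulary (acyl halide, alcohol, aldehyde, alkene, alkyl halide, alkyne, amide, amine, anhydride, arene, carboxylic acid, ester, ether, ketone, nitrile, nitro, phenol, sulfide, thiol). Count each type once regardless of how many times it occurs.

6

Reading the structure from left to right:
  CH(COOH): pendant –COOH: carbonyl C bonded to C and –OH → carboxylic acid.
  CH(CH2OH): pendant –CH2OH on an sp³ backbone C → alcohol.
  CH(CH=CH2): pendant –CH=CH2: C=C double bond → alkene.
  CH(CH2SH): pendant –CH2SH → thiol.
  CH(COCl): pendant –C(=O)X: carbonyl C bonded to C and halogen → acyl halide.
  CH=CH: C=C double bond → alkene.
  CH(OH): –OH on an sp³ carbon → alcohol (secondary).
  COOCH3: –C(=O)OCH3: carbonyl C bonded to C and to –OCH3 → ester (not ketone + ether).
Distinct types present: acyl halide, alcohol, alkene, carboxylic acid, ester, thiol.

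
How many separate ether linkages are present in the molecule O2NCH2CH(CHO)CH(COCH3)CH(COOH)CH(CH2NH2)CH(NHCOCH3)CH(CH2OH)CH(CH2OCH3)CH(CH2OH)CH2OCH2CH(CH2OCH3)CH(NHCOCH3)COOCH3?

3

Reading the structure from left to right:
  O2NCH2: –NO2 on carbon → nitro group.
  CH(CHO): pendant –CHO: carbonyl C bonded to C and H → aldehyde.
  CH(COCH3): pendant –COCH3: carbonyl C bonded to two carbons → ketone.
  CH(COOH): pendant –COOH: carbonyl C bonded to C and –OH → carboxylic acid.
  CH(CH2NH2): pendant –CH2NH2: N on sp³ C, no adjacent C=O → amine.
  CH(NHCOCH3): pendant –NHC(=O)CH3: N bonded to a carbonyl → amide (not amine).
  CH(CH2OH): pendant –CH2OH on an sp³ backbone C → alcohol.
  CH(CH2OCH3): pendant –CH2OCH3: C–O–C linkage → ether.
  CH(CH2OH): pendant –CH2OH on an sp³ backbone C → alcohol.
  CH2OCH2: C–O–C with sp³ carbons on both sides and no adjacent C=O → ether.
  CH(CH2OCH3): pendant –CH2OCH3: C–O–C linkage → ether.
  CH(NHCOCH3): pendant –NHC(=O)CH3: N bonded to a carbonyl → amide (not amine).
  COOCH3: –C(=O)OCH3: carbonyl C bonded to C and to –OCH3 → ester (not ketone + ether).
Ether appears at: CH(CH2OCH3), CH2OCH2, CH(CH2OCH3) → 3.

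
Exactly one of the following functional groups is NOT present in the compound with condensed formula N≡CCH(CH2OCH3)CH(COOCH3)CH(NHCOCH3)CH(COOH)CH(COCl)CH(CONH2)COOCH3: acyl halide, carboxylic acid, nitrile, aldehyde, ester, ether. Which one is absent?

aldehyde

nitrile: present (N≡C — N≡C–: carbon triple-bonded to nitrogen → nitrile).
carboxylic acid: present (CH(COOH) — pendant –COOH: carbonyl C bonded to C and –OH → carboxylic acid).
ether: present (CH(CH2OCH3) — pendant –CH2OCH3: C–O–C linkage → ether).
acyl halide: present (CH(COCl) — pendant –C(=O)X: carbonyl C bonded to C and halogen → acyl halide).
ester: present (CH(COOCH3) — pendant –COOCH3: carbonyl C bonded to C and –OCH3 → ester).
aldehyde: absent. In CH(COOH), the carbonyl carbon bears –OH, not –H, so it is a carboxylic acid.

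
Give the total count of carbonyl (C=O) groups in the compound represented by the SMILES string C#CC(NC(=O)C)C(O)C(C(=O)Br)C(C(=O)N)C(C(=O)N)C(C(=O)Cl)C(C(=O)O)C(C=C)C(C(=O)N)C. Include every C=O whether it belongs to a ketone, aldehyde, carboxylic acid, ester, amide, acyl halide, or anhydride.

7

CH(NHCOCH3): amide, 1 C=O (running total 1).
CH(COBr): acyl halide, 1 C=O (running total 2).
CH(CONH2): amide, 1 C=O (running total 3).
CH(CONH2): amide, 1 C=O (running total 4).
CH(COCl): acyl halide, 1 C=O (running total 5).
CH(COOH): carboxylic acid, 1 C=O (running total 6).
CH(CONH2): amide, 1 C=O (running total 7).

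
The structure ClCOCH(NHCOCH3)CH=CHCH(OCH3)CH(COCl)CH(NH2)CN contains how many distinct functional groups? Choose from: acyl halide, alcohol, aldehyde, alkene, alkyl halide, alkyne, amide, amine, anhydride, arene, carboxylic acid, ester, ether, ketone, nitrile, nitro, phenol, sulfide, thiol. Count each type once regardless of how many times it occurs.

–C(=O)Cl: carbonyl C bonded to C and to a halogen → acyl halide (not alkyl halide).
pendant –NHC(=O)CH3: N bonded to a carbonyl → amide (not amine).
C=C double bond → alkene.
pendant –OCH3: C–O–C with sp³ C, no adjacent C=O → ether.
pendant –C(=O)X: carbonyl C bonded to C and halogen → acyl halide.
–NH2 on an sp³ carbon with no adjacent C=O → amine.
–C≡N: carbon triple-bonded to nitrogen → nitrile.
Distinct types present: acyl halide, alkene, amide, amine, ether, nitrile.

6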